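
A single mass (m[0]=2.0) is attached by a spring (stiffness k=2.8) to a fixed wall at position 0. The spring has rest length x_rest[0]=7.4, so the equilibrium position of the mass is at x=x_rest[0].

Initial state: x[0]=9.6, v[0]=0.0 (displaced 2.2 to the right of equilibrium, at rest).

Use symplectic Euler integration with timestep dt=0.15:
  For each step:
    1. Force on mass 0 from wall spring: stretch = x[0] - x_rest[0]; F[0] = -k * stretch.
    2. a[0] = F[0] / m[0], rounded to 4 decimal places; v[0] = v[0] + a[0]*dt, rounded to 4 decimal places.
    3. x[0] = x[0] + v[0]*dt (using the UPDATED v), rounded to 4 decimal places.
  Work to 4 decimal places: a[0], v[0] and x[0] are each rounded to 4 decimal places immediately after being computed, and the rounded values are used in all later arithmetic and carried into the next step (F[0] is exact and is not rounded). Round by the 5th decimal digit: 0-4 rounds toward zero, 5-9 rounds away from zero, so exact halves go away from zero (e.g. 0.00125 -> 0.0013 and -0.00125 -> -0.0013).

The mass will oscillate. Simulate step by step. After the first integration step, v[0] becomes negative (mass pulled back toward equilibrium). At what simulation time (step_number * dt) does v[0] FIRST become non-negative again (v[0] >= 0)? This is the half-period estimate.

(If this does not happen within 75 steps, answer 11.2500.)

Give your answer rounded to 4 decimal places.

Step 0: x=[9.6000] v=[0.0000]
Step 1: x=[9.5307] v=[-0.4620]
Step 2: x=[9.3943] v=[-0.9095]
Step 3: x=[9.1951] v=[-1.3283]
Step 4: x=[8.9393] v=[-1.7053]
Step 5: x=[8.6350] v=[-2.0286]
Step 6: x=[8.2918] v=[-2.2880]
Step 7: x=[7.9205] v=[-2.4753]
Step 8: x=[7.5328] v=[-2.5846]
Step 9: x=[7.1409] v=[-2.6125]
Step 10: x=[6.7572] v=[-2.5581]
Step 11: x=[6.3937] v=[-2.4231]
Step 12: x=[6.0619] v=[-2.2118]
Step 13: x=[5.7723] v=[-1.9308]
Step 14: x=[5.5340] v=[-1.5890]
Step 15: x=[5.3544] v=[-1.1971]
Step 16: x=[5.2393] v=[-0.7675]
Step 17: x=[5.1922] v=[-0.3138]
Step 18: x=[5.2147] v=[0.1498]
First v>=0 after going negative at step 18, time=2.7000

Answer: 2.7000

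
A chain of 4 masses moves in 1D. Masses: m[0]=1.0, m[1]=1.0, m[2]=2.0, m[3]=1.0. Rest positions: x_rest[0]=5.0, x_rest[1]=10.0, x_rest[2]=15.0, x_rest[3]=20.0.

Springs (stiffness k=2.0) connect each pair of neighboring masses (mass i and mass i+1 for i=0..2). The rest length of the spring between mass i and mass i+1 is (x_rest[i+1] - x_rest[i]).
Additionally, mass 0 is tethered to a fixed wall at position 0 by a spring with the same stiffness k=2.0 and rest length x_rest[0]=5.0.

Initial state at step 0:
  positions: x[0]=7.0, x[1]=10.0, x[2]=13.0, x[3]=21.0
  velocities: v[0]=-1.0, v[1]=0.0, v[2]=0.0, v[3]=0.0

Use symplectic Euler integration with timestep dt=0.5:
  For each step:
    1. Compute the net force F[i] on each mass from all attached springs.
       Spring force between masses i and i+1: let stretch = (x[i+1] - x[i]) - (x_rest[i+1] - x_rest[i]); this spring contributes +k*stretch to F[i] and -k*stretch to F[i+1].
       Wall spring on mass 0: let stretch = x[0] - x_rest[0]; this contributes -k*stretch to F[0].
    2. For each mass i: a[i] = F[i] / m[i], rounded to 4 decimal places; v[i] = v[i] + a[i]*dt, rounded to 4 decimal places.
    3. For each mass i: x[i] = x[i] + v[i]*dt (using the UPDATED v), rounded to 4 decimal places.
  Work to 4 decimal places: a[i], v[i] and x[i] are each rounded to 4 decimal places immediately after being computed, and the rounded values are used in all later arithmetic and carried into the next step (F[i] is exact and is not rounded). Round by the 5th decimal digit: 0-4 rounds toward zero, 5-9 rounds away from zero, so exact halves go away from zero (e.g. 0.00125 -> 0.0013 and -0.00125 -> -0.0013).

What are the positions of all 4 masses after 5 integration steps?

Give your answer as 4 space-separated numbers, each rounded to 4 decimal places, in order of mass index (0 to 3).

Answer: 6.0313 9.8203 13.3828 21.2266

Derivation:
Step 0: x=[7.0000 10.0000 13.0000 21.0000] v=[-1.0000 0.0000 0.0000 0.0000]
Step 1: x=[4.5000 10.0000 14.2500 19.5000] v=[-5.0000 0.0000 2.5000 -3.0000]
Step 2: x=[2.5000 9.3750 15.7500 17.8750] v=[-4.0000 -1.2500 3.0000 -3.2500]
Step 3: x=[2.6875 8.5000 16.1875 17.6875] v=[0.3750 -1.7500 0.8750 -0.3750]
Step 4: x=[4.4375 8.5625 15.0781 19.2500] v=[3.5000 0.1250 -2.2188 3.1250]
Step 5: x=[6.0313 9.8203 13.3828 21.2266] v=[3.1875 2.5156 -3.3907 3.9531]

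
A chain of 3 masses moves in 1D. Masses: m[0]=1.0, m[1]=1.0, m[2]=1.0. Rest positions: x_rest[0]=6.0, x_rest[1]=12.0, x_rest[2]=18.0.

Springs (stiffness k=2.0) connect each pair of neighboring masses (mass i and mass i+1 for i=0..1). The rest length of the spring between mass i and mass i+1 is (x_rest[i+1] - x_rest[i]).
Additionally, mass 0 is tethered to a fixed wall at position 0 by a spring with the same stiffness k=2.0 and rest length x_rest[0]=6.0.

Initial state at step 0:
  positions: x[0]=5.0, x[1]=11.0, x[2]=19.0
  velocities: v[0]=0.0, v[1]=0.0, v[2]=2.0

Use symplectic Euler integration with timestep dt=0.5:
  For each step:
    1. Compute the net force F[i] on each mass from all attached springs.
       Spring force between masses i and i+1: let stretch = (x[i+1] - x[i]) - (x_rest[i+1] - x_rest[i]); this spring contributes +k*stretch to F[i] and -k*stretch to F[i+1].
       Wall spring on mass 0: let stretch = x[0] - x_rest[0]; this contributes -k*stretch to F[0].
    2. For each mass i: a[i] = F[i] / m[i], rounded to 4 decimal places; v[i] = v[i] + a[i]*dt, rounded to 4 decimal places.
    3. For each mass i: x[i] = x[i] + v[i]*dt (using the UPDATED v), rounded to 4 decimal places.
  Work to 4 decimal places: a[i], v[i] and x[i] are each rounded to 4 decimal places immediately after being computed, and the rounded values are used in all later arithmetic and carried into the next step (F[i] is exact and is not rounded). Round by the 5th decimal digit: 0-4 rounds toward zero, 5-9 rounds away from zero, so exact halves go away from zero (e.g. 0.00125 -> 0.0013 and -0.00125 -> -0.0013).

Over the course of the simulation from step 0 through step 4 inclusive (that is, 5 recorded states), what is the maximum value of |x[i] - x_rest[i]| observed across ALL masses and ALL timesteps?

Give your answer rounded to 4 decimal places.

Answer: 2.0000

Derivation:
Step 0: x=[5.0000 11.0000 19.0000] v=[0.0000 0.0000 2.0000]
Step 1: x=[5.5000 12.0000 19.0000] v=[1.0000 2.0000 0.0000]
Step 2: x=[6.5000 13.2500 18.5000] v=[2.0000 2.5000 -1.0000]
Step 3: x=[7.6250 13.7500 18.3750] v=[2.2500 1.0000 -0.2500]
Step 4: x=[8.0000 13.5000 18.9375] v=[0.7500 -0.5000 1.1250]
Max displacement = 2.0000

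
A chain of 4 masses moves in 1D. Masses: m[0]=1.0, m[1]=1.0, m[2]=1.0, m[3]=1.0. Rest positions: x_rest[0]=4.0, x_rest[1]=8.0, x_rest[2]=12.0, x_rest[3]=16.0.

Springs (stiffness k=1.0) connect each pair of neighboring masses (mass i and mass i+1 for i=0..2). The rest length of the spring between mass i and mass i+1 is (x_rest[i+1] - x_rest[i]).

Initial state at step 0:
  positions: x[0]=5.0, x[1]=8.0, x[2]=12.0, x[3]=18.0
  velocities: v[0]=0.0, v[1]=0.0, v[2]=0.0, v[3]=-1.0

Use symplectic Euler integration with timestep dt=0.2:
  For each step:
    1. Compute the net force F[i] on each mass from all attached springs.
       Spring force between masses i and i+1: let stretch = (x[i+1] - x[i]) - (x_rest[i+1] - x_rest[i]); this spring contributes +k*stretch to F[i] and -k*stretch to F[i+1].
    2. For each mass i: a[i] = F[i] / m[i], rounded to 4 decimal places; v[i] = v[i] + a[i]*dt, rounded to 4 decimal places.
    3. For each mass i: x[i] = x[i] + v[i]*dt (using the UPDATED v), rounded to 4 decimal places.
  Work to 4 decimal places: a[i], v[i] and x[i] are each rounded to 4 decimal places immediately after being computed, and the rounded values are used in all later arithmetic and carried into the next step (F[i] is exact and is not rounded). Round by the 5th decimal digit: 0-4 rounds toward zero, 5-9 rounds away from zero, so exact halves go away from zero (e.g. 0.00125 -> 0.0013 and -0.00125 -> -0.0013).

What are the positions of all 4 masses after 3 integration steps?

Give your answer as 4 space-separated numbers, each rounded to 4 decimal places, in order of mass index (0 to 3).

Answer: 4.7758 8.2316 12.4098 16.9828

Derivation:
Step 0: x=[5.0000 8.0000 12.0000 18.0000] v=[0.0000 0.0000 0.0000 -1.0000]
Step 1: x=[4.9600 8.0400 12.0800 17.7200] v=[-0.2000 0.2000 0.4000 -1.4000]
Step 2: x=[4.8832 8.1184 12.2240 17.3744] v=[-0.3840 0.3920 0.7200 -1.7280]
Step 3: x=[4.7758 8.2316 12.4098 16.9828] v=[-0.5370 0.5661 0.9290 -1.9581]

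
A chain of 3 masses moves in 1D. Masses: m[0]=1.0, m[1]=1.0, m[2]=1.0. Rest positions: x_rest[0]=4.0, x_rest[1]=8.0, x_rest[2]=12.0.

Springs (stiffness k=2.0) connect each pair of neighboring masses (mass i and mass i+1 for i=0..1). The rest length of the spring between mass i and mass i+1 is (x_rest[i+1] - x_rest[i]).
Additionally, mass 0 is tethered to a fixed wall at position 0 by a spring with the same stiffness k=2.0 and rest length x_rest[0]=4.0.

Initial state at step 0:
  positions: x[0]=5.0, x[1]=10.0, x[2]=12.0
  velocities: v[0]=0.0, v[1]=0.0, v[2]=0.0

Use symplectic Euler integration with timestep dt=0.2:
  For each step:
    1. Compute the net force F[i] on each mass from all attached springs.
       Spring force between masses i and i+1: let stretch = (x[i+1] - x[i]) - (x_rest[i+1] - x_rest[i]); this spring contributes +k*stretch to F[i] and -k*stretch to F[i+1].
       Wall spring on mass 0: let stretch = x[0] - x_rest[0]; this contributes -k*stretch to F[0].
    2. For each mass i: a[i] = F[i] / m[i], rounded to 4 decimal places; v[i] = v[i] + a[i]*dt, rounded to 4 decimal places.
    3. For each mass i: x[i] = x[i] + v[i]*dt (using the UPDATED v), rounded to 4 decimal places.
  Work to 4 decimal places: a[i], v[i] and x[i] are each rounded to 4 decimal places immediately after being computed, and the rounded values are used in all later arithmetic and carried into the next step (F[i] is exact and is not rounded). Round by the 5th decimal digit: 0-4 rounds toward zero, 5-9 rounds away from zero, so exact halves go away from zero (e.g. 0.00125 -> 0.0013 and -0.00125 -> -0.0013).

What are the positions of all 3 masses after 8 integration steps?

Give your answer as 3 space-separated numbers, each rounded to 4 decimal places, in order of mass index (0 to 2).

Answer: 3.3794 7.7492 13.4619

Derivation:
Step 0: x=[5.0000 10.0000 12.0000] v=[0.0000 0.0000 0.0000]
Step 1: x=[5.0000 9.7600 12.1600] v=[0.0000 -1.2000 0.8000]
Step 2: x=[4.9808 9.3312 12.4480] v=[-0.0960 -2.1440 1.4400]
Step 3: x=[4.9112 8.8037 12.8067] v=[-0.3482 -2.6374 1.7933]
Step 4: x=[4.7601 8.2851 13.1651] v=[-0.7557 -2.5932 1.7921]
Step 5: x=[4.5102 7.8749 13.4531] v=[-1.2497 -2.0512 1.4401]
Step 6: x=[4.1686 7.6417 13.6149] v=[-1.7079 -1.1658 0.8088]
Step 7: x=[3.7714 7.6085 13.6188] v=[-1.9861 -0.1658 0.0195]
Step 8: x=[3.3794 7.7492 13.4619] v=[-1.9598 0.7035 -0.7846]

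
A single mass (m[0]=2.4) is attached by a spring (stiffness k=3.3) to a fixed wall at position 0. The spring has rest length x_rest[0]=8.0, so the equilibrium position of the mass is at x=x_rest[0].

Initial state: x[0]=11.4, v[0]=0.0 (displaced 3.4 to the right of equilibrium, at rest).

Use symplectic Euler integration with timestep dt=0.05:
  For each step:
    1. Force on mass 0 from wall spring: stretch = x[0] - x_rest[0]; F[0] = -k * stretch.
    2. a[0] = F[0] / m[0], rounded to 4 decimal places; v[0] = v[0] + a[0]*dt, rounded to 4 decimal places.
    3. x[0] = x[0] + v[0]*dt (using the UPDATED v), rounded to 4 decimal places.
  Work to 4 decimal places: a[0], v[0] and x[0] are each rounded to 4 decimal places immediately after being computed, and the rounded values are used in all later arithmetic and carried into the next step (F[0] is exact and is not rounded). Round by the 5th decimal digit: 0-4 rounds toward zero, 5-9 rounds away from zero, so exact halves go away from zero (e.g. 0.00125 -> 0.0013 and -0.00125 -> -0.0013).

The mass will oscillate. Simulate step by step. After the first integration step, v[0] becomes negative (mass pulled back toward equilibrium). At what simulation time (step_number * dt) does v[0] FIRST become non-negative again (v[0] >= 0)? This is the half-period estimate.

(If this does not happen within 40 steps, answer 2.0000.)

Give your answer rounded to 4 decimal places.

Answer: 2.0000

Derivation:
Step 0: x=[11.4000] v=[0.0000]
Step 1: x=[11.3883] v=[-0.2338]
Step 2: x=[11.3650] v=[-0.4667]
Step 3: x=[11.3301] v=[-0.6980]
Step 4: x=[11.2838] v=[-0.9269]
Step 5: x=[11.2262] v=[-1.1527]
Step 6: x=[11.1575] v=[-1.3745]
Step 7: x=[11.0779] v=[-1.5916]
Step 8: x=[10.9877] v=[-1.8032]
Step 9: x=[10.8873] v=[-2.0086]
Step 10: x=[10.7769] v=[-2.2071]
Step 11: x=[10.6570] v=[-2.3980]
Step 12: x=[10.5280] v=[-2.5807]
Step 13: x=[10.3903] v=[-2.7545]
Step 14: x=[10.2444] v=[-2.9188]
Step 15: x=[10.0907] v=[-3.0731]
Step 16: x=[9.9299] v=[-3.2168]
Step 17: x=[9.7624] v=[-3.3495]
Step 18: x=[9.5889] v=[-3.4707]
Step 19: x=[9.4099] v=[-3.5799]
Step 20: x=[9.2261] v=[-3.6768]
Step 21: x=[9.0380] v=[-3.7611]
Step 22: x=[8.8464] v=[-3.8325]
Step 23: x=[8.6519] v=[-3.8907]
Step 24: x=[8.4551] v=[-3.9355]
Step 25: x=[8.2568] v=[-3.9668]
Step 26: x=[8.0576] v=[-3.9845]
Step 27: x=[7.8582] v=[-3.9885]
Step 28: x=[7.6593] v=[-3.9788]
Step 29: x=[7.4615] v=[-3.9554]
Step 30: x=[7.2656] v=[-3.9184]
Step 31: x=[7.0722] v=[-3.8679]
Step 32: x=[6.8820] v=[-3.8041]
Step 33: x=[6.6956] v=[-3.7272]
Step 34: x=[6.5137] v=[-3.6375]
Step 35: x=[6.3369] v=[-3.5353]
Step 36: x=[6.1659] v=[-3.4210]
Step 37: x=[6.0012] v=[-3.2949]
Step 38: x=[5.8433] v=[-3.1575]
Step 39: x=[5.6928] v=[-3.0092]
Step 40: x=[5.5503] v=[-2.8506]
v[0] did not become non-negative within 40 steps; using fallback time=2.0000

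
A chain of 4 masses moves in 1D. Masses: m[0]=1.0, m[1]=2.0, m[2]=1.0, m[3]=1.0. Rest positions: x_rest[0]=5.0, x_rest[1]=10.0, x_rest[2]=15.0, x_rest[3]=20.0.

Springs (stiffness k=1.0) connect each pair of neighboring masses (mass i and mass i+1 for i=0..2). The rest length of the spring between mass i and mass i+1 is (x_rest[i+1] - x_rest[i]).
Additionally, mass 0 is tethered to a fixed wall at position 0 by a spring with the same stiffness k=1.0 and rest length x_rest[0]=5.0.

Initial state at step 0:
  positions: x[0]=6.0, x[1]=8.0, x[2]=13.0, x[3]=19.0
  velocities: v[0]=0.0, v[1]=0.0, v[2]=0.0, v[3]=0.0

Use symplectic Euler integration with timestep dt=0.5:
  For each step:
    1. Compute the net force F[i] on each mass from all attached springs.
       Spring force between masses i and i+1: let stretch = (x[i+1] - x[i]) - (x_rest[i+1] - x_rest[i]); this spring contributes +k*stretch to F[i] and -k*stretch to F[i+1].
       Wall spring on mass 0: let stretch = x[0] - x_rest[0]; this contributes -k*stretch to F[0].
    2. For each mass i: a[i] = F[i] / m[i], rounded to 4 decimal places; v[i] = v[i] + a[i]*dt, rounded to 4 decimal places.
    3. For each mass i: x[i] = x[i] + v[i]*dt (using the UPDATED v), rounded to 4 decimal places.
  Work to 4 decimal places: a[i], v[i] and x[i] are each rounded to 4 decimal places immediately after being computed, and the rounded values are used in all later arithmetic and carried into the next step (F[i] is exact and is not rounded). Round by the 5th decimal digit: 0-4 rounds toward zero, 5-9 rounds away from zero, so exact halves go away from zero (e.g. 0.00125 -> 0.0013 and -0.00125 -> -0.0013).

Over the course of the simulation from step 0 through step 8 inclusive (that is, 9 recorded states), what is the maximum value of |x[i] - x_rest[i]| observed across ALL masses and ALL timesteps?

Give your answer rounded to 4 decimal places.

Step 0: x=[6.0000 8.0000 13.0000 19.0000] v=[0.0000 0.0000 0.0000 0.0000]
Step 1: x=[5.0000 8.3750 13.2500 18.7500] v=[-2.0000 0.7500 0.5000 -0.5000]
Step 2: x=[3.5938 8.9375 13.6563 18.3750] v=[-2.8125 1.1250 0.8125 -0.7500]
Step 3: x=[2.6250 9.4219 14.0626 18.0703] v=[-1.9376 0.9688 0.8125 -0.6094]
Step 4: x=[2.6992 9.6368 14.3106 18.0137] v=[0.1484 0.4298 0.4960 -0.1133]
Step 5: x=[3.8330 9.5687 14.3160 18.2813] v=[2.2676 -0.1362 0.0107 0.5352]
Step 6: x=[5.4425 9.3771 14.1259 18.8076] v=[3.2190 -0.3833 -0.3803 1.0526]
Step 7: x=[6.6751 9.2872 13.9190 19.4135] v=[2.4651 -0.1798 -0.4139 1.2118]
Step 8: x=[6.8919 9.4498 13.9278 19.8958] v=[0.4336 0.3252 0.0175 0.9646]
Max displacement = 2.3750

Answer: 2.3750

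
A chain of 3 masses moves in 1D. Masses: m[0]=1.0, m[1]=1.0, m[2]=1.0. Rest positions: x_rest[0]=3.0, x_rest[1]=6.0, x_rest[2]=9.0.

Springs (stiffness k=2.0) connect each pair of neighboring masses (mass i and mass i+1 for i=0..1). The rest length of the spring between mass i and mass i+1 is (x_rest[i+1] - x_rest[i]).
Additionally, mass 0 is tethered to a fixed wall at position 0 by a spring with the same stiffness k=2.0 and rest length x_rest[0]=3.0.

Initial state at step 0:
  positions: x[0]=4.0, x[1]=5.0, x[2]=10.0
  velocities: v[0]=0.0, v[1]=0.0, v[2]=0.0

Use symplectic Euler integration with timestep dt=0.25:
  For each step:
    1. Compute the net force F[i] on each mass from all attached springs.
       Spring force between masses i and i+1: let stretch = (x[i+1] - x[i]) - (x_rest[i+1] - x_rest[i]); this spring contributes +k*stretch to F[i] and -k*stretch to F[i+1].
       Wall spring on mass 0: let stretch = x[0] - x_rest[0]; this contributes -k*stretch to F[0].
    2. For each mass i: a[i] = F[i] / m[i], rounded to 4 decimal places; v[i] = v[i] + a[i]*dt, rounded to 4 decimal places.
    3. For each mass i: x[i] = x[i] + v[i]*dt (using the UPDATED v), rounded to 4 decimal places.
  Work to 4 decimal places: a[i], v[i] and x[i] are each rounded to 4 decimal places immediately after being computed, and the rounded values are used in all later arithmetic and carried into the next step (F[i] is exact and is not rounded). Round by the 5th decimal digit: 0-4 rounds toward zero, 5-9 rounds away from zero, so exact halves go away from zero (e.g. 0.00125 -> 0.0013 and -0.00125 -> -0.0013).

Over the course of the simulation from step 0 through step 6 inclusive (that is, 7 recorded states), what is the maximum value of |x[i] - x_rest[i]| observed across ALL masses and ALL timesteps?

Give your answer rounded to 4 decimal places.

Step 0: x=[4.0000 5.0000 10.0000] v=[0.0000 0.0000 0.0000]
Step 1: x=[3.6250 5.5000 9.7500] v=[-1.5000 2.0000 -1.0000]
Step 2: x=[3.0313 6.2969 9.3438] v=[-2.3750 3.1875 -1.6250]
Step 3: x=[2.4668 7.0665 8.9317] v=[-2.2579 3.0782 -1.6485]
Step 4: x=[2.1689 7.4943 8.6614] v=[-1.1915 1.7110 -1.0811]
Step 5: x=[2.2656 7.4023 8.6202] v=[0.3868 -0.3682 -0.1647]
Step 6: x=[2.7212 6.8204 8.8018] v=[1.8224 -2.3276 0.7264]
Max displacement = 1.4943

Answer: 1.4943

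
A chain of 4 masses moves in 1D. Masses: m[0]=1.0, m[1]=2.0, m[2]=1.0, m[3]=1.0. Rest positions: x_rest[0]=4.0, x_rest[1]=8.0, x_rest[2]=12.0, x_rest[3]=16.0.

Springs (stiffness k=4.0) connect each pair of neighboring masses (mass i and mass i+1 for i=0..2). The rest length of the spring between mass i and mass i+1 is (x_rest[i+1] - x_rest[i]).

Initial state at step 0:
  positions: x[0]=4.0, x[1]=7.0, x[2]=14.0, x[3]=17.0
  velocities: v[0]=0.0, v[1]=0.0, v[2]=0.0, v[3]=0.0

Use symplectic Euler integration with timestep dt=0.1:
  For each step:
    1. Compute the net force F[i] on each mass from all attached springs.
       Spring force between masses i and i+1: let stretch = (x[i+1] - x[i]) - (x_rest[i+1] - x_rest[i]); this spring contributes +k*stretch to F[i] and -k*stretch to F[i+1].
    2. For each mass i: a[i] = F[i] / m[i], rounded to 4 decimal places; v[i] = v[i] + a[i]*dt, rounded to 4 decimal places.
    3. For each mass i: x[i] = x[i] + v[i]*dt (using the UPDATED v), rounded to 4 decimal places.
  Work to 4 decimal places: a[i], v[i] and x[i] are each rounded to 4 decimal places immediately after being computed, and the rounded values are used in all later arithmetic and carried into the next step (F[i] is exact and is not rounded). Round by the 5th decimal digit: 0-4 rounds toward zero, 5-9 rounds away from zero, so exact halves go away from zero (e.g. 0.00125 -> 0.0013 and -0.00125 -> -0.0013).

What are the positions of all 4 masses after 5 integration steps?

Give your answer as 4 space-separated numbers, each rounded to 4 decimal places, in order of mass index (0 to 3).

Step 0: x=[4.0000 7.0000 14.0000 17.0000] v=[0.0000 0.0000 0.0000 0.0000]
Step 1: x=[3.9600 7.0800 13.8400 17.0400] v=[-0.4000 0.8000 -1.6000 0.4000]
Step 2: x=[3.8848 7.2328 13.5376 17.1120] v=[-0.7520 1.5280 -3.0240 0.7200]
Step 3: x=[3.7835 7.4447 13.1260 17.2010] v=[-1.0128 2.1194 -4.1162 0.8902]
Step 4: x=[3.6687 7.6970 12.6501 17.2870] v=[-1.1483 2.5234 -4.7587 0.8602]
Step 5: x=[3.5550 7.9678 12.1616 17.3475] v=[-1.1370 2.7084 -4.8852 0.6054]

Answer: 3.5550 7.9678 12.1616 17.3475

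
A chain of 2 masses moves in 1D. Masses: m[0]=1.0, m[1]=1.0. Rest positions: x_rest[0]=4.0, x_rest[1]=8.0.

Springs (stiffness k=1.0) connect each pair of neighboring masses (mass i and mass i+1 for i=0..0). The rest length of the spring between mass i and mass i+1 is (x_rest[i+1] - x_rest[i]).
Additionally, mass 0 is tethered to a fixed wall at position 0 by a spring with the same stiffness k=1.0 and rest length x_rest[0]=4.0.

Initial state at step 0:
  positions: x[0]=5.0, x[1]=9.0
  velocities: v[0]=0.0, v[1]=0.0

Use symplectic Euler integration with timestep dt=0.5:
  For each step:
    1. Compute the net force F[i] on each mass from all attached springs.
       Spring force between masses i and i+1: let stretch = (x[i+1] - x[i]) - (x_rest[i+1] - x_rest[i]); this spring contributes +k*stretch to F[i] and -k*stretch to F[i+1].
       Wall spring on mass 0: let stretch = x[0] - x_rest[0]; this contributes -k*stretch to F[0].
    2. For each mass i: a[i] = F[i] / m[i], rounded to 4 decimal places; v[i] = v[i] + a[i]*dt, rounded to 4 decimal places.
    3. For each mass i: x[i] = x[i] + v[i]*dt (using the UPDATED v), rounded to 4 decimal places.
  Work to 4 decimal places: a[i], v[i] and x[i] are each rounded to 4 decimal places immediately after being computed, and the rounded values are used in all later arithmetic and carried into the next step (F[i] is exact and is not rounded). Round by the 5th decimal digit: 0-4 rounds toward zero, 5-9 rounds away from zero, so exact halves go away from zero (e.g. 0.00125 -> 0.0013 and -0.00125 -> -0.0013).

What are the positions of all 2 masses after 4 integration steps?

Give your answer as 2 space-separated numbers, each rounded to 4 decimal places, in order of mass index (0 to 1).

Step 0: x=[5.0000 9.0000] v=[0.0000 0.0000]
Step 1: x=[4.7500 9.0000] v=[-0.5000 0.0000]
Step 2: x=[4.3750 8.9375] v=[-0.7500 -0.1250]
Step 3: x=[4.0469 8.7344] v=[-0.6563 -0.4063]
Step 4: x=[3.8789 8.3594] v=[-0.3360 -0.7501]

Answer: 3.8789 8.3594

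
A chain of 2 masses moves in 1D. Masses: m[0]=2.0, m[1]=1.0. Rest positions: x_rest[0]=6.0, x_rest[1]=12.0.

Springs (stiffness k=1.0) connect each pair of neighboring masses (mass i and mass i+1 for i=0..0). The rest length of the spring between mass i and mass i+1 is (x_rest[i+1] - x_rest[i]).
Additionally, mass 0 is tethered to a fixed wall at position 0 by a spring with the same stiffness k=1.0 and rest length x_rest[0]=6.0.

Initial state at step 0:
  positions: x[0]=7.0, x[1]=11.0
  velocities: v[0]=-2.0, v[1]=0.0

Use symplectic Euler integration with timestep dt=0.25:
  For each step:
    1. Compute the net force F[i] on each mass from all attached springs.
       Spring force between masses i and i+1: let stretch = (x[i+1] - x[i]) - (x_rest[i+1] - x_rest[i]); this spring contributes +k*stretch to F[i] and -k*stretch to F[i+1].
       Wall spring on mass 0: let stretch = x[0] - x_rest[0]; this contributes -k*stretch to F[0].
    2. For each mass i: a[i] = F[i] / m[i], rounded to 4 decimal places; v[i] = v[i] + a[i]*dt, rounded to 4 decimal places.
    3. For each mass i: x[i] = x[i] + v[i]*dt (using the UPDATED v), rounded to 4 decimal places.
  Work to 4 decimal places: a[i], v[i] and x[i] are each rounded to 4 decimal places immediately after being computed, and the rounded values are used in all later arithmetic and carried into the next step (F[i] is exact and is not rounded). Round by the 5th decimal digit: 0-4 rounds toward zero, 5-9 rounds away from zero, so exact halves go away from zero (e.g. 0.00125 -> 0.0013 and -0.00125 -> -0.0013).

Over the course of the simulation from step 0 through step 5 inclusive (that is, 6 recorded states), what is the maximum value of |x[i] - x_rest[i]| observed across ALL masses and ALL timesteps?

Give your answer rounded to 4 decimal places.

Answer: 2.0266

Derivation:
Step 0: x=[7.0000 11.0000] v=[-2.0000 0.0000]
Step 1: x=[6.4063 11.1250] v=[-2.3750 0.5000]
Step 2: x=[5.7598 11.3301] v=[-2.5860 0.8203]
Step 3: x=[5.1074 11.5620] v=[-2.6097 0.9277]
Step 4: x=[4.4971 11.7655] v=[-2.4413 0.8141]
Step 5: x=[3.9734 11.8898] v=[-2.0949 0.4970]
Max displacement = 2.0266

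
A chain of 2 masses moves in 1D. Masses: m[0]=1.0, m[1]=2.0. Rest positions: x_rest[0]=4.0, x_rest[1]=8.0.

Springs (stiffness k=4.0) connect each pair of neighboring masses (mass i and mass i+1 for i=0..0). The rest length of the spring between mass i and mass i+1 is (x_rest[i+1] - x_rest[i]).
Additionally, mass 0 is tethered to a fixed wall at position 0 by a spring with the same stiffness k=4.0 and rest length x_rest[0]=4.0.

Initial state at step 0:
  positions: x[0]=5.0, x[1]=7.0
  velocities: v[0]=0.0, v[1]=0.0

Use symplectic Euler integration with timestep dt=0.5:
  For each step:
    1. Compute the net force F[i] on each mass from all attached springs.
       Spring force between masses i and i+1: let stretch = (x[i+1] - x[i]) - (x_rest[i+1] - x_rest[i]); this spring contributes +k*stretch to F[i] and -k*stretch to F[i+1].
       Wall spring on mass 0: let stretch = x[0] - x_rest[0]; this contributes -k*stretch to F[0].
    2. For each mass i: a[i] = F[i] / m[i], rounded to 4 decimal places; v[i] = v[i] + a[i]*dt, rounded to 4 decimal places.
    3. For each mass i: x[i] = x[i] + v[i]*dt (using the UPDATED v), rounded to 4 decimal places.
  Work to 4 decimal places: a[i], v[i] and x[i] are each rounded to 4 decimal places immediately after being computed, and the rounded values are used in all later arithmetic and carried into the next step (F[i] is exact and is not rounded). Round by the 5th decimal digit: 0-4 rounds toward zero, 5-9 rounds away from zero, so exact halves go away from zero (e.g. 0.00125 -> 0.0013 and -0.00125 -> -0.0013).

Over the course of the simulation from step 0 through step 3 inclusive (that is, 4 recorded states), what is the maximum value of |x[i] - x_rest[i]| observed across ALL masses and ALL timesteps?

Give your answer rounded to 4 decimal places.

Answer: 2.0000

Derivation:
Step 0: x=[5.0000 7.0000] v=[0.0000 0.0000]
Step 1: x=[2.0000 8.0000] v=[-6.0000 2.0000]
Step 2: x=[3.0000 8.0000] v=[2.0000 0.0000]
Step 3: x=[6.0000 7.5000] v=[6.0000 -1.0000]
Max displacement = 2.0000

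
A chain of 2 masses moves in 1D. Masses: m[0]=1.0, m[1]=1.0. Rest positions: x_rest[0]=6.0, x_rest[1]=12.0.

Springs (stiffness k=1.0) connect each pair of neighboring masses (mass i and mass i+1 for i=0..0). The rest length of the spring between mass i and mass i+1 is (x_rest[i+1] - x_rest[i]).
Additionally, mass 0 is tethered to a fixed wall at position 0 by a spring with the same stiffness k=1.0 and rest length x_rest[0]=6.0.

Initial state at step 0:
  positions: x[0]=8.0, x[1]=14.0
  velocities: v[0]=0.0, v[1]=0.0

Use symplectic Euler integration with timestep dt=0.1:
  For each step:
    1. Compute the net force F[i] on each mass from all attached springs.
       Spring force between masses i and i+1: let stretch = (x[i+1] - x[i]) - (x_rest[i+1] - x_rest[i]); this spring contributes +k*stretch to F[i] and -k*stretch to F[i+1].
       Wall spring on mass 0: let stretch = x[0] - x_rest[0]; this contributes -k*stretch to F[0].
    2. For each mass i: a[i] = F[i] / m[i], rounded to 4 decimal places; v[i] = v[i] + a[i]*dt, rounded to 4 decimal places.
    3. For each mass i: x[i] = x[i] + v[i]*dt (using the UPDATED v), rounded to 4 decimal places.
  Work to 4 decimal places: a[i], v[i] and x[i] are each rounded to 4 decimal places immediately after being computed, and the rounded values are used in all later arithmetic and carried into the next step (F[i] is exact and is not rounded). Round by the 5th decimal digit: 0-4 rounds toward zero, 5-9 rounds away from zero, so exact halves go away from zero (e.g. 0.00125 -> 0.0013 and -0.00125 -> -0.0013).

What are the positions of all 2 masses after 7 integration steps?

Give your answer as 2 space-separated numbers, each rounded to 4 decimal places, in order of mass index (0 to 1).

Step 0: x=[8.0000 14.0000] v=[0.0000 0.0000]
Step 1: x=[7.9800 14.0000] v=[-0.2000 0.0000]
Step 2: x=[7.9404 13.9998] v=[-0.3960 -0.0020]
Step 3: x=[7.8820 13.9990] v=[-0.5841 -0.0079]
Step 4: x=[7.8059 13.9970] v=[-0.7606 -0.0196]
Step 5: x=[7.7137 13.9931] v=[-0.9221 -0.0387]
Step 6: x=[7.6072 13.9864] v=[-1.0655 -0.0666]
Step 7: x=[7.4884 13.9760] v=[-1.1883 -0.1045]

Answer: 7.4884 13.9760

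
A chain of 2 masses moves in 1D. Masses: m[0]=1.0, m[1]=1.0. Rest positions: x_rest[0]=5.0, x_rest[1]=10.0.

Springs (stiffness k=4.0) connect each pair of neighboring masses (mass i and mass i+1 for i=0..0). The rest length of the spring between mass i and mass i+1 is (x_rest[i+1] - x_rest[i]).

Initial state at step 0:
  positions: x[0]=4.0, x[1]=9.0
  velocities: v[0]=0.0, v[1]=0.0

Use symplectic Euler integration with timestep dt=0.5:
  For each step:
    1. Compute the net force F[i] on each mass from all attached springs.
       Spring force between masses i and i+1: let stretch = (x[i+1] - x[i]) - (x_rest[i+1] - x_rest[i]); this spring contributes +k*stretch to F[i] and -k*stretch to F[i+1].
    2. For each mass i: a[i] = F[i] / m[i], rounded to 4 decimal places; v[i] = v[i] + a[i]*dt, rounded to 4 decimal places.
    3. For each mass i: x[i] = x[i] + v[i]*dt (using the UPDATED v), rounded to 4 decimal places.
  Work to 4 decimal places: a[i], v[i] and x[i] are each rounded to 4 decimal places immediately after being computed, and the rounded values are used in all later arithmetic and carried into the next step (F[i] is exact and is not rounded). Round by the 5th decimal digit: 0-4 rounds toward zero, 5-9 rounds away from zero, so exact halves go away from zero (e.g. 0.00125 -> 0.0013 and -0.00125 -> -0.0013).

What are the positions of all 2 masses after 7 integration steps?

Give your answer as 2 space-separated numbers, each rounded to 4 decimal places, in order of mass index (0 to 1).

Step 0: x=[4.0000 9.0000] v=[0.0000 0.0000]
Step 1: x=[4.0000 9.0000] v=[0.0000 0.0000]
Step 2: x=[4.0000 9.0000] v=[0.0000 0.0000]
Step 3: x=[4.0000 9.0000] v=[0.0000 0.0000]
Step 4: x=[4.0000 9.0000] v=[0.0000 0.0000]
Step 5: x=[4.0000 9.0000] v=[0.0000 0.0000]
Step 6: x=[4.0000 9.0000] v=[0.0000 0.0000]
Step 7: x=[4.0000 9.0000] v=[0.0000 0.0000]

Answer: 4.0000 9.0000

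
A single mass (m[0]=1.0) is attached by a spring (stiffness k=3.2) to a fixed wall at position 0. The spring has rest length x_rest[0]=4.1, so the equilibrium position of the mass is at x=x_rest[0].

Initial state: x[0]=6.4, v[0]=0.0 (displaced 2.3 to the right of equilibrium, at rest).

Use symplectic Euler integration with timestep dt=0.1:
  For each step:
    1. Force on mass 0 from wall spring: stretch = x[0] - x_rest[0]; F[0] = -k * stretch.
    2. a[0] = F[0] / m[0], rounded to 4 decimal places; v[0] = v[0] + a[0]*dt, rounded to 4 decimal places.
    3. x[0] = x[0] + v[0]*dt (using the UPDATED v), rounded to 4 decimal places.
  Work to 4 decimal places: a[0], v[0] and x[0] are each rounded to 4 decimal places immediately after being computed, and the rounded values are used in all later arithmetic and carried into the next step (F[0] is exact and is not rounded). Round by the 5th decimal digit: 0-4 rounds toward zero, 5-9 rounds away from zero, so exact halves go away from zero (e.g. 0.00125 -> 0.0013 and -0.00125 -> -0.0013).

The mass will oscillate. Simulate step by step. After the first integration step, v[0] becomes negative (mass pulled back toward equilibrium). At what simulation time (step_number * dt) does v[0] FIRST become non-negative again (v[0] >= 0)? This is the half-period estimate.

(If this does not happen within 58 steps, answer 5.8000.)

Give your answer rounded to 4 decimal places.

Answer: 1.8000

Derivation:
Step 0: x=[6.4000] v=[0.0000]
Step 1: x=[6.3264] v=[-0.7360]
Step 2: x=[6.1816] v=[-1.4485]
Step 3: x=[5.9701] v=[-2.1146]
Step 4: x=[5.6988] v=[-2.7130]
Step 5: x=[5.3763] v=[-3.2246]
Step 6: x=[5.0130] v=[-3.6330]
Step 7: x=[4.6205] v=[-3.9252]
Step 8: x=[4.2113] v=[-4.0918]
Step 9: x=[3.7986] v=[-4.1274]
Step 10: x=[3.3955] v=[-4.0310]
Step 11: x=[3.0149] v=[-3.8056]
Step 12: x=[2.6691] v=[-3.4584]
Step 13: x=[2.3691] v=[-3.0005]
Step 14: x=[2.1244] v=[-2.4466]
Step 15: x=[1.9430] v=[-1.8144]
Step 16: x=[1.8306] v=[-1.1242]
Step 17: x=[1.7908] v=[-0.3980]
Step 18: x=[1.8249] v=[0.3409]
First v>=0 after going negative at step 18, time=1.8000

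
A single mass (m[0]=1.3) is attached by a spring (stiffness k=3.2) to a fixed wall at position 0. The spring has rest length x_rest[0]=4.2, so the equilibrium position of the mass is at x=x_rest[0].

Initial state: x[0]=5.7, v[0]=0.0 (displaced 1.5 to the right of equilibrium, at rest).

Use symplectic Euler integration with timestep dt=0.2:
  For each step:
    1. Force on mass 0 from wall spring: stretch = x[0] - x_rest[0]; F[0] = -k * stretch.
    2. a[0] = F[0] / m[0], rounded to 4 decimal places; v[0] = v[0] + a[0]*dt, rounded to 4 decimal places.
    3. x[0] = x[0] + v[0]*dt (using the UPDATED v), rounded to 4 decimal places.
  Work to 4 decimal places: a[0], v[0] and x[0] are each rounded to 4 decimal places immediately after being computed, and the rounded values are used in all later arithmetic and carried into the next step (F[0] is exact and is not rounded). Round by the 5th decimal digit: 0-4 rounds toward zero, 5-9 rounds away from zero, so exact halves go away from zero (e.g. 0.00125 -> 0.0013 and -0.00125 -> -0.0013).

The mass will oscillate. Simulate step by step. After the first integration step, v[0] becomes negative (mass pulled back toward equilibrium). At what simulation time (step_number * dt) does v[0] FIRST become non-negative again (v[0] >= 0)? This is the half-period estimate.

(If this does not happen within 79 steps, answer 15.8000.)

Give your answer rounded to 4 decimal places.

Answer: 2.0000

Derivation:
Step 0: x=[5.7000] v=[0.0000]
Step 1: x=[5.5523] v=[-0.7385]
Step 2: x=[5.2715] v=[-1.4042]
Step 3: x=[4.8852] v=[-1.9317]
Step 4: x=[4.4314] v=[-2.2690]
Step 5: x=[3.9548] v=[-2.3829]
Step 6: x=[3.5024] v=[-2.2622]
Step 7: x=[3.1186] v=[-1.9188]
Step 8: x=[2.8413] v=[-1.3864]
Step 9: x=[2.6978] v=[-0.7175]
Step 10: x=[2.7022] v=[0.0220]
First v>=0 after going negative at step 10, time=2.0000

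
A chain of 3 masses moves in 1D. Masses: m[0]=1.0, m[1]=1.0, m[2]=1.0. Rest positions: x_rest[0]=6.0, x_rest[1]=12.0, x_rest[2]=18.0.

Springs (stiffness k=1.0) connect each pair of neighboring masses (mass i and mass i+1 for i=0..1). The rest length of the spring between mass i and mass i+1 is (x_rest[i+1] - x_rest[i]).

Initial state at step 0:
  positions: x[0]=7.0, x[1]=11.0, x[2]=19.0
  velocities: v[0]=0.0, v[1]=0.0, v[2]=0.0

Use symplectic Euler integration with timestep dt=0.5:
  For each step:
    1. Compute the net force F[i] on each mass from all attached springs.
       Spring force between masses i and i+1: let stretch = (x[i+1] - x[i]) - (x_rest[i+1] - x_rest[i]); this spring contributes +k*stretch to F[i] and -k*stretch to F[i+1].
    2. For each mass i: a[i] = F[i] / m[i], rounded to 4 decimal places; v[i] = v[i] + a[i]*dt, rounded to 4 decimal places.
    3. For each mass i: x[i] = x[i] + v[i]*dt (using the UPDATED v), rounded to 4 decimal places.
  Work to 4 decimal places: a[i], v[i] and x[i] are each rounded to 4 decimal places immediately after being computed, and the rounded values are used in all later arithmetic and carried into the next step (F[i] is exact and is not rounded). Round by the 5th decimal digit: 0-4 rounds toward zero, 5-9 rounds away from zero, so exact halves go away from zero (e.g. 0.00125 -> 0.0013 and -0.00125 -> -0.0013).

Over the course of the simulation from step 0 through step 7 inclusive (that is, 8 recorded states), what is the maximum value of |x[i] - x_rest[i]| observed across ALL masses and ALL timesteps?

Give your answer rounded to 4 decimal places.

Answer: 1.8125

Derivation:
Step 0: x=[7.0000 11.0000 19.0000] v=[0.0000 0.0000 0.0000]
Step 1: x=[6.5000 12.0000 18.5000] v=[-1.0000 2.0000 -1.0000]
Step 2: x=[5.8750 13.2500 17.8750] v=[-1.2500 2.5000 -1.2500]
Step 3: x=[5.5938 13.8125 17.5938] v=[-0.5625 1.1250 -0.5625]
Step 4: x=[5.8673 13.2657 17.8673] v=[0.5469 -1.0937 0.5469]
Step 5: x=[6.4904 12.0197 18.4904] v=[1.2461 -2.4921 1.2461]
Step 6: x=[6.9958 11.0090 18.9958] v=[1.0108 -2.0214 1.0108]
Step 7: x=[7.0045 10.9917 19.0045] v=[0.0174 -0.0346 0.0174]
Max displacement = 1.8125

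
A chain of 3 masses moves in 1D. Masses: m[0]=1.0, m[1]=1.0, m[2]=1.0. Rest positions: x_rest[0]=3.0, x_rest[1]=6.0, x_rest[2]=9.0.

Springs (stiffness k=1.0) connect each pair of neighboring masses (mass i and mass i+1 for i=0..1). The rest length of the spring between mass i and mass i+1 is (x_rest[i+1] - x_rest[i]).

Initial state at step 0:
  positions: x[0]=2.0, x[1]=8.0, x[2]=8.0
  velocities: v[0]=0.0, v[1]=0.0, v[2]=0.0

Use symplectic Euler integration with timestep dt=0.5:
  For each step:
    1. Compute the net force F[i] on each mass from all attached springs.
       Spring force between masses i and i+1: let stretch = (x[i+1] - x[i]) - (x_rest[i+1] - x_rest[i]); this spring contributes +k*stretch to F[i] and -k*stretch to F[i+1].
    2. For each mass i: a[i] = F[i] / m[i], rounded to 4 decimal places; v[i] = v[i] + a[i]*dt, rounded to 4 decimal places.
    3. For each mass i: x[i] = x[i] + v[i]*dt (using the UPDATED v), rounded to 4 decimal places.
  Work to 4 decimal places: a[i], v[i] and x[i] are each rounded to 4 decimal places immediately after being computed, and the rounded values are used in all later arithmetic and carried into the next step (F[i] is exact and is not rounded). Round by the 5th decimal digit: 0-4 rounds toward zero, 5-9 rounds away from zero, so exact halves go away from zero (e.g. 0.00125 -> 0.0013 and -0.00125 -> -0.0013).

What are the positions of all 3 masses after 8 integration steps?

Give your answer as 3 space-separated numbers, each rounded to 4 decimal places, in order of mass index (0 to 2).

Answer: 2.7354 6.5292 8.7354

Derivation:
Step 0: x=[2.0000 8.0000 8.0000] v=[0.0000 0.0000 0.0000]
Step 1: x=[2.7500 6.5000 8.7500] v=[1.5000 -3.0000 1.5000]
Step 2: x=[3.6875 4.6250 9.6875] v=[1.8750 -3.7500 1.8750]
Step 3: x=[4.1094 3.7813 10.1094] v=[0.8438 -1.6875 0.8438]
Step 4: x=[3.6993 4.6016 9.6993] v=[-0.8203 1.6406 -0.8203]
Step 5: x=[2.7647 6.4708 8.7647] v=[-1.8692 3.7383 -1.8692]
Step 6: x=[2.0066 7.9869 8.0066] v=[-1.5162 3.0322 -1.5162]
Step 7: x=[1.9936 8.0129 7.9936] v=[-0.0261 0.0519 -0.0261]
Step 8: x=[2.7354 6.5292 8.7354] v=[1.4836 -2.9674 1.4836]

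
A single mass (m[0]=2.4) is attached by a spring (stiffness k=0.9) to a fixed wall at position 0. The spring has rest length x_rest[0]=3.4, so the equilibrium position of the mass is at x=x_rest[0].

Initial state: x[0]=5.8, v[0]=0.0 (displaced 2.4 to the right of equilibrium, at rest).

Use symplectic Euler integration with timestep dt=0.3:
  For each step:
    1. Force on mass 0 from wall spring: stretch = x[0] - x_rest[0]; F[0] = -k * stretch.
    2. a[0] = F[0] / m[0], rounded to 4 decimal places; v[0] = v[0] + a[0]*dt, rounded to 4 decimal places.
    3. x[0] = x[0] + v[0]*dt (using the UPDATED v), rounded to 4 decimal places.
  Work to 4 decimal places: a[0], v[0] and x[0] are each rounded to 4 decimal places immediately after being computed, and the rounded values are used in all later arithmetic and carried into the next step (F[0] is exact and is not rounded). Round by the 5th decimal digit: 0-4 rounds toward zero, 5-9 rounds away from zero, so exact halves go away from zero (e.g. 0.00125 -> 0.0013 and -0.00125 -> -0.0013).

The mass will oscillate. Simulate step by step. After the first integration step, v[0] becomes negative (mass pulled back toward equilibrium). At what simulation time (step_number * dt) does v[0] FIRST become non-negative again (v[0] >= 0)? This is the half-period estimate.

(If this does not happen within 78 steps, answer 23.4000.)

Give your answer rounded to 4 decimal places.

Step 0: x=[5.8000] v=[0.0000]
Step 1: x=[5.7190] v=[-0.2700]
Step 2: x=[5.5597] v=[-0.5309]
Step 3: x=[5.3275] v=[-0.7739]
Step 4: x=[5.0303] v=[-0.9907]
Step 5: x=[4.6781] v=[-1.1741]
Step 6: x=[4.2827] v=[-1.3179]
Step 7: x=[3.8575] v=[-1.4172]
Step 8: x=[3.4169] v=[-1.4687]
Step 9: x=[2.9757] v=[-1.4706]
Step 10: x=[2.5488] v=[-1.4229]
Step 11: x=[2.1507] v=[-1.3271]
Step 12: x=[1.7947] v=[-1.1866]
Step 13: x=[1.4929] v=[-1.0060]
Step 14: x=[1.2555] v=[-0.7914]
Step 15: x=[1.0905] v=[-0.5501]
Step 16: x=[1.0034] v=[-0.2903]
Step 17: x=[0.9972] v=[-0.0207]
Step 18: x=[1.0721] v=[0.2496]
First v>=0 after going negative at step 18, time=5.4000

Answer: 5.4000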